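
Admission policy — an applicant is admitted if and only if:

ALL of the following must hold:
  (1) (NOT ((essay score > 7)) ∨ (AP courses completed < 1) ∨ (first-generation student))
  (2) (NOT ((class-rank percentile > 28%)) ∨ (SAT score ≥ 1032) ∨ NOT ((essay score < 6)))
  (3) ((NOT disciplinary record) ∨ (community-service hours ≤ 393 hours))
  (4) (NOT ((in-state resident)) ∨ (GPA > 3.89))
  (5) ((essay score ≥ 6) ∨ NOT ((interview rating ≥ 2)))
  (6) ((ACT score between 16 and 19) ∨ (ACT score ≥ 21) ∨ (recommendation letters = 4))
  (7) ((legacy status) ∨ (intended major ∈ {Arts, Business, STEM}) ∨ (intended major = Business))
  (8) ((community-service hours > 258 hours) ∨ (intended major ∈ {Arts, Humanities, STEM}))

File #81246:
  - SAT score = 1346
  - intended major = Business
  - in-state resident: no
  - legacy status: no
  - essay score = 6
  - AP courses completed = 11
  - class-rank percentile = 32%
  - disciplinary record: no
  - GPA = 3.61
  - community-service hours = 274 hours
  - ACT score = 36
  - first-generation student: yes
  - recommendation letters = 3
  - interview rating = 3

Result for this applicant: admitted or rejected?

Atomic conditions:
  essay score > 7: 6 > 7 is false
  AP courses completed < 1: 11 < 1 is false
  first-generation student: yes → true
  class-rank percentile > 28%: 32 > 28 is true
  SAT score ≥ 1032: 1346 ≥ 1032 is true
  essay score < 6: 6 < 6 is false
  NOT disciplinary record: no → true
  community-service hours ≤ 393 hours: 274 ≤ 393 is true
  in-state resident: no → false
  GPA > 3.89: 3.61 > 3.89 is false
  essay score ≥ 6: 6 ≥ 6 is true
  interview rating ≥ 2: 3 ≥ 2 is true
  ACT score between 16 and 19: 36 in [16, 19] is false
  ACT score ≥ 21: 36 ≥ 21 is true
  recommendation letters = 4: 3 == 4 is false
  legacy status: no → false
  intended major ∈ {Arts, Business, STEM}: Business is in the set → true
  intended major = Business: Business == Business is true
  community-service hours > 258 hours: 274 > 258 is true
  intended major ∈ {Arts, Humanities, STEM}: Business is not in the set → false
Combine:
[1.1] NOT false = true
[1] true OR false OR true = true
[2.1] NOT true = false
[2.3] NOT false = true
[2] false OR true OR true = true
[3] true OR true = true
[4.1] NOT false = true
[4] true OR false = true
[5.2] NOT true = false
[5] true OR false = true
[6] false OR true OR false = true
[7] false OR true OR true = true
[8] true OR false = true
[root] true AND true AND true AND true AND true AND true AND true AND true = true
Overall: true → admitted

Admitted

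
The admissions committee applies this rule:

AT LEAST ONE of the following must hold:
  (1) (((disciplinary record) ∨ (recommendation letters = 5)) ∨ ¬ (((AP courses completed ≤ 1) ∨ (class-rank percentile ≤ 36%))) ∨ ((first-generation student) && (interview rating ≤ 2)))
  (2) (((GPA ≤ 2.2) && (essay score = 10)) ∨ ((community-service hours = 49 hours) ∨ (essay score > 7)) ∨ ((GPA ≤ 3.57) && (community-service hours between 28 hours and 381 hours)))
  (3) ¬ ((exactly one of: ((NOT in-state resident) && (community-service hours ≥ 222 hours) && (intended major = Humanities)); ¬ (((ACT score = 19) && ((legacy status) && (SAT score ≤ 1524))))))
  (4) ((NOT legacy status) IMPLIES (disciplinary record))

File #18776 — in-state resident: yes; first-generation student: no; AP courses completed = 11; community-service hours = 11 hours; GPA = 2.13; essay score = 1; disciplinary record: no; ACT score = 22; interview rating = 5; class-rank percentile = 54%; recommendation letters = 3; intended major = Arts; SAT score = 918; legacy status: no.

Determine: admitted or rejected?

Admitted

Atomic conditions:
  disciplinary record: no → false
  recommendation letters = 5: 3 == 5 is false
  AP courses completed ≤ 1: 11 ≤ 1 is false
  class-rank percentile ≤ 36%: 54 ≤ 36 is false
  first-generation student: no → false
  interview rating ≤ 2: 5 ≤ 2 is false
  GPA ≤ 2.2: 2.13 ≤ 2.2 is true
  essay score = 10: 1 == 10 is false
  community-service hours = 49 hours: 11 == 49 is false
  essay score > 7: 1 > 7 is false
  GPA ≤ 3.57: 2.13 ≤ 3.57 is true
  community-service hours between 28 hours and 381 hours: 11 in [28, 381] is false
  NOT in-state resident: yes → false
  community-service hours ≥ 222 hours: 11 ≥ 222 is false
  intended major = Humanities: Arts == Humanities is false
  ACT score = 19: 22 == 19 is false
  legacy status: no → false
  SAT score ≤ 1524: 918 ≤ 1524 is true
  NOT legacy status: no → true
Combine:
[1.1] false OR false = false
[1.2.1] false OR false = false
[1.2] NOT false = true
[1.3] false AND false = false
[1] false OR true OR false = true
[2.1] true AND false = false
[2.2] false OR false = false
[2.3] true AND false = false
[2] false OR false OR false = false
[3.1.1] false AND false AND false = false
[3.1.2.1.2] false AND true = false
[3.1.2.1] false AND false = false
[3.1.2] NOT false = true
[3.1] exactly-one(false, true) = true
[3] NOT true = false
[4] true → false = false
[root] true OR false OR false OR false = true
Overall: true → admitted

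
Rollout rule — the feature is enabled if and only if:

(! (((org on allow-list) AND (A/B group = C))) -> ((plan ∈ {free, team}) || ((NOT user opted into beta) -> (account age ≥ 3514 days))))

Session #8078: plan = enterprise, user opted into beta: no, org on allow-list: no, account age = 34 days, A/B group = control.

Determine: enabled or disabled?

Atomic conditions:
  org on allow-list: no → false
  A/B group = C: control == C is false
  plan ∈ {free, team}: enterprise is not in the set → false
  NOT user opted into beta: no → true
  account age ≥ 3514 days: 34 ≥ 3514 is false
Combine:
[1.1] false AND false = false
[1] NOT false = true
[2.2] true → false = false
[2] false OR false = false
[root] true → false = false
Overall: false → disabled

Disabled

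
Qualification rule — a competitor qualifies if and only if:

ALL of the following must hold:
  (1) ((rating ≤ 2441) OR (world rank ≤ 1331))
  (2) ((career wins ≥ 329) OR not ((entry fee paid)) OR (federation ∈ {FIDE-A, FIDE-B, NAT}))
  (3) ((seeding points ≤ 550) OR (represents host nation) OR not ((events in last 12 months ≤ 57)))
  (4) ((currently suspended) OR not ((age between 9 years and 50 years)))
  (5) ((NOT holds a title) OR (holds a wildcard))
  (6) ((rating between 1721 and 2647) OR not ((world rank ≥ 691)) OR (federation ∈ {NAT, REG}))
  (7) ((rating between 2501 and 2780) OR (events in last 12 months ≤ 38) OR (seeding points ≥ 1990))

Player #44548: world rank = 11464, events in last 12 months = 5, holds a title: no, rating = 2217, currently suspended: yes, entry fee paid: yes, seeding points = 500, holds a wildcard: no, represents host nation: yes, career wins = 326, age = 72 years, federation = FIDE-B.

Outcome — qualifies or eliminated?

Atomic conditions:
  rating ≤ 2441: 2217 ≤ 2441 is true
  world rank ≤ 1331: 11464 ≤ 1331 is false
  career wins ≥ 329: 326 ≥ 329 is false
  entry fee paid: yes → true
  federation ∈ {FIDE-A, FIDE-B, NAT}: FIDE-B is in the set → true
  seeding points ≤ 550: 500 ≤ 550 is true
  represents host nation: yes → true
  events in last 12 months ≤ 57: 5 ≤ 57 is true
  currently suspended: yes → true
  age between 9 years and 50 years: 72 in [9, 50] is false
  NOT holds a title: no → true
  holds a wildcard: no → false
  rating between 1721 and 2647: 2217 in [1721, 2647] is true
  world rank ≥ 691: 11464 ≥ 691 is true
  federation ∈ {NAT, REG}: FIDE-B is not in the set → false
  rating between 2501 and 2780: 2217 in [2501, 2780] is false
  events in last 12 months ≤ 38: 5 ≤ 38 is true
  seeding points ≥ 1990: 500 ≥ 1990 is false
Combine:
[1] true OR false = true
[2.2] NOT true = false
[2] false OR false OR true = true
[3.3] NOT true = false
[3] true OR true OR false = true
[4.2] NOT false = true
[4] true OR true = true
[5] true OR false = true
[6.2] NOT true = false
[6] true OR false OR false = true
[7] false OR true OR false = true
[root] true AND true AND true AND true AND true AND true AND true = true
Overall: true → qualifies

Qualifies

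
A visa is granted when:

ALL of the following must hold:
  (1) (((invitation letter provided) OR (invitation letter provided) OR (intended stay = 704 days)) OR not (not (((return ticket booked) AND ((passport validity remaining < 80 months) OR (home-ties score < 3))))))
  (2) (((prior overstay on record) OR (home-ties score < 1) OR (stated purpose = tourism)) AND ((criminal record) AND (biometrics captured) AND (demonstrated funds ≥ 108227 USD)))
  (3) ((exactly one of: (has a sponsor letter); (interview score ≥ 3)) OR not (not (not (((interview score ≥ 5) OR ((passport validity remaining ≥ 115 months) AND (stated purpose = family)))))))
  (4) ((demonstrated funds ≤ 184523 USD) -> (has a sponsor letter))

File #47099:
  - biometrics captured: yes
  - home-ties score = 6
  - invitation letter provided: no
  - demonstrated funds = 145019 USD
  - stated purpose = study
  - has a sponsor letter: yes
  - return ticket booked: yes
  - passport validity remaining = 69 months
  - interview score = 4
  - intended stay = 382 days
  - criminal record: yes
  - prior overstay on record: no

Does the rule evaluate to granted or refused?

Atomic conditions:
  invitation letter provided: no → false
  intended stay = 704 days: 382 == 704 is false
  return ticket booked: yes → true
  passport validity remaining < 80 months: 69 < 80 is true
  home-ties score < 3: 6 < 3 is false
  prior overstay on record: no → false
  home-ties score < 1: 6 < 1 is false
  stated purpose = tourism: study == tourism is false
  criminal record: yes → true
  biometrics captured: yes → true
  demonstrated funds ≥ 108227 USD: 145019 ≥ 108227 is true
  has a sponsor letter: yes → true
  interview score ≥ 3: 4 ≥ 3 is true
  interview score ≥ 5: 4 ≥ 5 is false
  passport validity remaining ≥ 115 months: 69 ≥ 115 is false
  stated purpose = family: study == family is false
  demonstrated funds ≤ 184523 USD: 145019 ≤ 184523 is true
Combine:
[1.1] false OR false OR false = false
[1.2.1.1.2] true OR false = true
[1.2.1.1] true AND true = true
[1.2.1] NOT true = false
[1.2] NOT false = true
[1] false OR true = true
[2.1] false OR false OR false = false
[2.2] true AND true AND true = true
[2] false AND true = false
[3.1] exactly-one(true, true) = false
[3.2.1.1.1.2] false AND false = false
[3.2.1.1.1] false OR false = false
[3.2.1.1] NOT false = true
[3.2.1] NOT true = false
[3.2] NOT false = true
[3] false OR true = true
[4] true → true = true
[root] true AND false AND true AND true = false
Overall: false → refused

Refused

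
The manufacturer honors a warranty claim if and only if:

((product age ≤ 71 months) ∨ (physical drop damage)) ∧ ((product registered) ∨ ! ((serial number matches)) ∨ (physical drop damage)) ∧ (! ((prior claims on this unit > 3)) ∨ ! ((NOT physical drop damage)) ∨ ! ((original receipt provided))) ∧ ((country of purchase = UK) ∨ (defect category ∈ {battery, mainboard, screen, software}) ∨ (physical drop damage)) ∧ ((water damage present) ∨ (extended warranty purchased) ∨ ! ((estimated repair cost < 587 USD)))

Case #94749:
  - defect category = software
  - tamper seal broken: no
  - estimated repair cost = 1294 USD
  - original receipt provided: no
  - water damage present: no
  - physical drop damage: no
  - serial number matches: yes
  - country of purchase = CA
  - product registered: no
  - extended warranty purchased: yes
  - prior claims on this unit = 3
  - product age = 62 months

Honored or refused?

Atomic conditions:
  product age ≤ 71 months: 62 ≤ 71 is true
  physical drop damage: no → false
  product registered: no → false
  serial number matches: yes → true
  prior claims on this unit > 3: 3 > 3 is false
  NOT physical drop damage: no → true
  original receipt provided: no → false
  country of purchase = UK: CA == UK is false
  defect category ∈ {battery, mainboard, screen, software}: software is in the set → true
  water damage present: no → false
  extended warranty purchased: yes → true
  estimated repair cost < 587 USD: 1294 < 587 is false
Combine:
[1] true OR false = true
[2.2] NOT true = false
[2] false OR false OR false = false
[3.1] NOT false = true
[3.2] NOT true = false
[3.3] NOT false = true
[3] true OR false OR true = true
[4] false OR true OR false = true
[5.3] NOT false = true
[5] false OR true OR true = true
[root] true AND false AND true AND true AND true = false
Overall: false → refused

Refused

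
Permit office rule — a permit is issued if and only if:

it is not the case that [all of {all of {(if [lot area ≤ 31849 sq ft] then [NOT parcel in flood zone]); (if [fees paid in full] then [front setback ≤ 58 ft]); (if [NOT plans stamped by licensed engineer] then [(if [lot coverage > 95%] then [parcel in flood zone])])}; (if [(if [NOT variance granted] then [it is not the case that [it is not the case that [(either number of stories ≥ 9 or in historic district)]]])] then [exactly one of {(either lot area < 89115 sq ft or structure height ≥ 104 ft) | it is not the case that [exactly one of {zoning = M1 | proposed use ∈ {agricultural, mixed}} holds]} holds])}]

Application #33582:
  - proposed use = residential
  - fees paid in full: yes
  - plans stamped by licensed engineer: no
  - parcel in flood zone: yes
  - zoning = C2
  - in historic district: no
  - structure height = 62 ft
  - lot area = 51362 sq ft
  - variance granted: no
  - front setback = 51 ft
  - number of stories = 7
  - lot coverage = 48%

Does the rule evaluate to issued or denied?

Denied

Atomic conditions:
  lot area ≤ 31849 sq ft: 51362 ≤ 31849 is false
  NOT parcel in flood zone: yes → false
  fees paid in full: yes → true
  front setback ≤ 58 ft: 51 ≤ 58 is true
  NOT plans stamped by licensed engineer: no → true
  lot coverage > 95%: 48 > 95 is false
  parcel in flood zone: yes → true
  NOT variance granted: no → true
  number of stories ≥ 9: 7 ≥ 9 is false
  in historic district: no → false
  lot area < 89115 sq ft: 51362 < 89115 is true
  structure height ≥ 104 ft: 62 ≥ 104 is false
  zoning = M1: C2 == M1 is false
  proposed use ∈ {agricultural, mixed}: residential is not in the set → false
Combine:
[1.1.1] false → false (antecedent false ⇒ implication holds) = true
[1.1.2] true → true = true
[1.1.3.2] false → true (antecedent false ⇒ implication holds) = true
[1.1.3] true → true = true
[1.1] true AND true AND true = true
[1.2.1.2.1.1] false OR false = false
[1.2.1.2.1] NOT false = true
[1.2.1.2] NOT true = false
[1.2.1] true → false = false
[1.2.2.1] true OR false = true
[1.2.2.2.1] exactly-one(false, false) = false
[1.2.2.2] NOT false = true
[1.2.2] exactly-one(true, true) = false
[1.2] false → false (antecedent false ⇒ implication holds) = true
[1] true AND true = true
[root] NOT true = false
Overall: false → denied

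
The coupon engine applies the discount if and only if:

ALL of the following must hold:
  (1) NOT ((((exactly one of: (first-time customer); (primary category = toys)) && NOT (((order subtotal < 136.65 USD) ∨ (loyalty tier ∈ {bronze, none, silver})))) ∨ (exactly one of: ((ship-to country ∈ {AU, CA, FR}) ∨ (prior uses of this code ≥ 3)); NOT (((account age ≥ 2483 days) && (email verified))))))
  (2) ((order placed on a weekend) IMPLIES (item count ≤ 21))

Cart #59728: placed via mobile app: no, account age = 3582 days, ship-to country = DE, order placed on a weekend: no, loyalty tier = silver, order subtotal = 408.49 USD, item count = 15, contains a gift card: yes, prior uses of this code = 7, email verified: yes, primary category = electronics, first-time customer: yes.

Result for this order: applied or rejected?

Rejected

Atomic conditions:
  first-time customer: yes → true
  primary category = toys: electronics == toys is false
  order subtotal < 136.65 USD: 408.49 < 136.65 is false
  loyalty tier ∈ {bronze, none, silver}: silver is in the set → true
  ship-to country ∈ {AU, CA, FR}: DE is not in the set → false
  prior uses of this code ≥ 3: 7 ≥ 3 is true
  account age ≥ 2483 days: 3582 ≥ 2483 is true
  email verified: yes → true
  order placed on a weekend: no → false
  item count ≤ 21: 15 ≤ 21 is true
Combine:
[1.1.1.1] exactly-one(true, false) = true
[1.1.1.2.1] false OR true = true
[1.1.1.2] NOT true = false
[1.1.1] true AND false = false
[1.1.2.1] false OR true = true
[1.1.2.2.1] true AND true = true
[1.1.2.2] NOT true = false
[1.1.2] exactly-one(true, false) = true
[1.1] false OR true = true
[1] NOT true = false
[2] false → true (antecedent false ⇒ implication holds) = true
[root] false AND true = false
Overall: false → rejected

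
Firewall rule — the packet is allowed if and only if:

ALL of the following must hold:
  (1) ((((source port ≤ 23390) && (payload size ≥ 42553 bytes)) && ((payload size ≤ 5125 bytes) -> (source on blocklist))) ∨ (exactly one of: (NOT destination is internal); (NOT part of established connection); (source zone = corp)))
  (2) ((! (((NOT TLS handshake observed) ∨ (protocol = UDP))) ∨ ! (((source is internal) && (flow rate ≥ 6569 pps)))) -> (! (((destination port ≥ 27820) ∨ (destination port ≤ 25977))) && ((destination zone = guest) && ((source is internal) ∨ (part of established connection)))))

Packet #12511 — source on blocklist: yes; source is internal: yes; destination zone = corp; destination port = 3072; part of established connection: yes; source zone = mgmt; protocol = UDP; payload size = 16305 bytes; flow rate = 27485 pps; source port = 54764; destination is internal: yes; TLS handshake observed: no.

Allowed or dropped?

Dropped

Atomic conditions:
  source port ≤ 23390: 54764 ≤ 23390 is false
  payload size ≥ 42553 bytes: 16305 ≥ 42553 is false
  payload size ≤ 5125 bytes: 16305 ≤ 5125 is false
  source on blocklist: yes → true
  NOT destination is internal: yes → false
  NOT part of established connection: yes → false
  source zone = corp: mgmt == corp is false
  NOT TLS handshake observed: no → true
  protocol = UDP: UDP == UDP is true
  source is internal: yes → true
  flow rate ≥ 6569 pps: 27485 ≥ 6569 is true
  destination port ≥ 27820: 3072 ≥ 27820 is false
  destination port ≤ 25977: 3072 ≤ 25977 is true
  destination zone = guest: corp == guest is false
  part of established connection: yes → true
Combine:
[1.1.1] false AND false = false
[1.1.2] false → true (antecedent false ⇒ implication holds) = true
[1.1] false AND true = false
[1.2] exactly-one(false, false, false) = false
[1] false OR false = false
[2.1.1.1] true OR true = true
[2.1.1] NOT true = false
[2.1.2.1] true AND true = true
[2.1.2] NOT true = false
[2.1] false OR false = false
[2.2.1.1] false OR true = true
[2.2.1] NOT true = false
[2.2.2.2] true OR true = true
[2.2.2] false AND true = false
[2.2] false AND false = false
[2] false → false (antecedent false ⇒ implication holds) = true
[root] false AND true = false
Overall: false → dropped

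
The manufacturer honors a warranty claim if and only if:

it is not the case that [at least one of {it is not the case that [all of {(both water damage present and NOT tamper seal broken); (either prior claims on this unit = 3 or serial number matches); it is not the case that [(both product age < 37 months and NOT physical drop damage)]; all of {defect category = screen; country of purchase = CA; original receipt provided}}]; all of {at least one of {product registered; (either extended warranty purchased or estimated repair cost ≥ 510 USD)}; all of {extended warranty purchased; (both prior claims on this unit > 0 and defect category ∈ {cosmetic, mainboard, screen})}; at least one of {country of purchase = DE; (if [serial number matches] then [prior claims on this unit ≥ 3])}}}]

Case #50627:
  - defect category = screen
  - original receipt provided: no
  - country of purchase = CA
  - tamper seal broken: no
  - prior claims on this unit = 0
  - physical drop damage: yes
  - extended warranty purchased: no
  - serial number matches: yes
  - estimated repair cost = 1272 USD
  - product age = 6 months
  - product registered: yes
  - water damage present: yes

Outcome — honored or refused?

Atomic conditions:
  water damage present: yes → true
  NOT tamper seal broken: no → true
  prior claims on this unit = 3: 0 == 3 is false
  serial number matches: yes → true
  product age < 37 months: 6 < 37 is true
  NOT physical drop damage: yes → false
  defect category = screen: screen == screen is true
  country of purchase = CA: CA == CA is true
  original receipt provided: no → false
  product registered: yes → true
  extended warranty purchased: no → false
  estimated repair cost ≥ 510 USD: 1272 ≥ 510 is true
  prior claims on this unit > 0: 0 > 0 is false
  defect category ∈ {cosmetic, mainboard, screen}: screen is in the set → true
  country of purchase = DE: CA == DE is false
  prior claims on this unit ≥ 3: 0 ≥ 3 is false
Combine:
[1.1.1.1] true AND true = true
[1.1.1.2] false OR true = true
[1.1.1.3.1] true AND false = false
[1.1.1.3] NOT false = true
[1.1.1.4] true AND true AND false = false
[1.1.1] true AND true AND true AND false = false
[1.1] NOT false = true
[1.2.1.2] false OR true = true
[1.2.1] true OR true = true
[1.2.2.2] false AND true = false
[1.2.2] false AND false = false
[1.2.3.2] true → false = false
[1.2.3] false OR false = false
[1.2] true AND false AND false = false
[1] true OR false = true
[root] NOT true = false
Overall: false → refused

Refused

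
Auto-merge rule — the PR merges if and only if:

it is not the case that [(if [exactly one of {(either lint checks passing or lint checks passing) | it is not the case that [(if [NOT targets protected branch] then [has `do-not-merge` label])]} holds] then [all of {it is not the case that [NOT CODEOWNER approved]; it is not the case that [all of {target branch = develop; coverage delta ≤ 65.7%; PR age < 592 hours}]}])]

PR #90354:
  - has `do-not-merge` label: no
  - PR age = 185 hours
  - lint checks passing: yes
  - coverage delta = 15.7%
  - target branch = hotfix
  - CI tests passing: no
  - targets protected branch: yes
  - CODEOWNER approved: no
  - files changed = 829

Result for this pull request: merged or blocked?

Atomic conditions:
  lint checks passing: yes → true
  NOT targets protected branch: yes → false
  has `do-not-merge` label: no → false
  NOT CODEOWNER approved: no → true
  target branch = develop: hotfix == develop is false
  coverage delta ≤ 65.7%: 15.7 ≤ 65.7 is true
  PR age < 592 hours: 185 < 592 is true
Combine:
[1.1.1] true OR true = true
[1.1.2.1] false → false (antecedent false ⇒ implication holds) = true
[1.1.2] NOT true = false
[1.1] exactly-one(true, false) = true
[1.2.1] NOT true = false
[1.2.2.1] false AND true AND true = false
[1.2.2] NOT false = true
[1.2] false AND true = false
[1] true → false = false
[root] NOT false = true
Overall: true → merged

Merged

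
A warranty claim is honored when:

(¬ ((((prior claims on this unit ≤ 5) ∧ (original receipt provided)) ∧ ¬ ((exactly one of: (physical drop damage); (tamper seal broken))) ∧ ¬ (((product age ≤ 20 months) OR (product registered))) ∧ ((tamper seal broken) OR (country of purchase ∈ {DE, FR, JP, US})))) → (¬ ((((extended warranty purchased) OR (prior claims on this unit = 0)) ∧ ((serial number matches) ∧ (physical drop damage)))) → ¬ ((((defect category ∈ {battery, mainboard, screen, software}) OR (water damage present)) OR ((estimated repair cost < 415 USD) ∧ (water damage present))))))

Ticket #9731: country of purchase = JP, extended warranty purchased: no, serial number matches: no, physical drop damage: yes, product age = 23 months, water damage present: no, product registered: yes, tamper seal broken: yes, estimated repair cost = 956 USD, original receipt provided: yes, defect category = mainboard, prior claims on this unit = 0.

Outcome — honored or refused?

Refused

Atomic conditions:
  prior claims on this unit ≤ 5: 0 ≤ 5 is true
  original receipt provided: yes → true
  physical drop damage: yes → true
  tamper seal broken: yes → true
  product age ≤ 20 months: 23 ≤ 20 is false
  product registered: yes → true
  country of purchase ∈ {DE, FR, JP, US}: JP is in the set → true
  extended warranty purchased: no → false
  prior claims on this unit = 0: 0 == 0 is true
  serial number matches: no → false
  defect category ∈ {battery, mainboard, screen, software}: mainboard is in the set → true
  water damage present: no → false
  estimated repair cost < 415 USD: 956 < 415 is false
Combine:
[1.1.1] true AND true = true
[1.1.2.1] exactly-one(true, true) = false
[1.1.2] NOT false = true
[1.1.3.1] false OR true = true
[1.1.3] NOT true = false
[1.1.4] true OR true = true
[1.1] true AND true AND false AND true = false
[1] NOT false = true
[2.1.1.1] false OR true = true
[2.1.1.2] false AND true = false
[2.1.1] true AND false = false
[2.1] NOT false = true
[2.2.1.1] true OR false = true
[2.2.1.2] false AND false = false
[2.2.1] true OR false = true
[2.2] NOT true = false
[2] true → false = false
[root] true → false = false
Overall: false → refused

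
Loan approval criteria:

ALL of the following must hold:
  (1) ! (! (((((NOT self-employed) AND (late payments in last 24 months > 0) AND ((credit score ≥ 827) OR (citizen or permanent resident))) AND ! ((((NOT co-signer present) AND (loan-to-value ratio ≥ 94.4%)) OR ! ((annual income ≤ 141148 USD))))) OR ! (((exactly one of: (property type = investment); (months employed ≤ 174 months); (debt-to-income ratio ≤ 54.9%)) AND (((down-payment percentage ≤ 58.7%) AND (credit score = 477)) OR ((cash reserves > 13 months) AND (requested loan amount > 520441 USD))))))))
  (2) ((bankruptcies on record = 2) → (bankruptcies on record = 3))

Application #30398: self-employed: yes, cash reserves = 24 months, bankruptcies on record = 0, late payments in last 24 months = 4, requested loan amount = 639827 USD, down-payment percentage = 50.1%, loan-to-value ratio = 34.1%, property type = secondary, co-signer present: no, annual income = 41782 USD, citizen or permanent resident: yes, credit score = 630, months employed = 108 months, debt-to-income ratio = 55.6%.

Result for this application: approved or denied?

Denied

Atomic conditions:
  NOT self-employed: yes → false
  late payments in last 24 months > 0: 4 > 0 is true
  credit score ≥ 827: 630 ≥ 827 is false
  citizen or permanent resident: yes → true
  NOT co-signer present: no → true
  loan-to-value ratio ≥ 94.4%: 34.1 ≥ 94.4 is false
  annual income ≤ 141148 USD: 41782 ≤ 141148 is true
  property type = investment: secondary == investment is false
  months employed ≤ 174 months: 108 ≤ 174 is true
  debt-to-income ratio ≤ 54.9%: 55.6 ≤ 54.9 is false
  down-payment percentage ≤ 58.7%: 50.1 ≤ 58.7 is true
  credit score = 477: 630 == 477 is false
  cash reserves > 13 months: 24 > 13 is true
  requested loan amount > 520441 USD: 639827 > 520441 is true
  bankruptcies on record = 2: 0 == 2 is false
  bankruptcies on record = 3: 0 == 3 is false
Combine:
[1.1.1.1.1.3] false OR true = true
[1.1.1.1.1] false AND true AND true = false
[1.1.1.1.2.1.1] true AND false = false
[1.1.1.1.2.1.2] NOT true = false
[1.1.1.1.2.1] false OR false = false
[1.1.1.1.2] NOT false = true
[1.1.1.1] false AND true = false
[1.1.1.2.1.1] exactly-one(false, true, false) = true
[1.1.1.2.1.2.1] true AND false = false
[1.1.1.2.1.2.2] true AND true = true
[1.1.1.2.1.2] false OR true = true
[1.1.1.2.1] true AND true = true
[1.1.1.2] NOT true = false
[1.1.1] false OR false = false
[1.1] NOT false = true
[1] NOT true = false
[2] false → false (antecedent false ⇒ implication holds) = true
[root] false AND true = false
Overall: false → denied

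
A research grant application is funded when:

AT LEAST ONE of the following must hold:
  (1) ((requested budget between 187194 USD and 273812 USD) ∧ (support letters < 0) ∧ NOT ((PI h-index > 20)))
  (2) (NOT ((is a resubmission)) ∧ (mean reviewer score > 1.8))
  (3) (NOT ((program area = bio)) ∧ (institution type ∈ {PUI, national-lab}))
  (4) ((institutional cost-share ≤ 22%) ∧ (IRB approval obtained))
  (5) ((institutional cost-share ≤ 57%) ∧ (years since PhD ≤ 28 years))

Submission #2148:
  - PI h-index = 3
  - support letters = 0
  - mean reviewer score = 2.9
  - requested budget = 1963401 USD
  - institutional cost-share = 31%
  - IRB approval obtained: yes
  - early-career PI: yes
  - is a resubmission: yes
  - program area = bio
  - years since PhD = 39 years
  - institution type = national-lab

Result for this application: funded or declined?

Atomic conditions:
  requested budget between 187194 USD and 273812 USD: 1963401 in [187194, 273812] is false
  support letters < 0: 0 < 0 is false
  PI h-index > 20: 3 > 20 is false
  is a resubmission: yes → true
  mean reviewer score > 1.8: 2.9 > 1.8 is true
  program area = bio: bio == bio is true
  institution type ∈ {PUI, national-lab}: national-lab is in the set → true
  institutional cost-share ≤ 22%: 31 ≤ 22 is false
  IRB approval obtained: yes → true
  institutional cost-share ≤ 57%: 31 ≤ 57 is true
  years since PhD ≤ 28 years: 39 ≤ 28 is false
Combine:
[1.3] NOT false = true
[1] false AND false AND true = false
[2.1] NOT true = false
[2] false AND true = false
[3.1] NOT true = false
[3] false AND true = false
[4] false AND true = false
[5] true AND false = false
[root] false OR false OR false OR false OR false = false
Overall: false → declined

Declined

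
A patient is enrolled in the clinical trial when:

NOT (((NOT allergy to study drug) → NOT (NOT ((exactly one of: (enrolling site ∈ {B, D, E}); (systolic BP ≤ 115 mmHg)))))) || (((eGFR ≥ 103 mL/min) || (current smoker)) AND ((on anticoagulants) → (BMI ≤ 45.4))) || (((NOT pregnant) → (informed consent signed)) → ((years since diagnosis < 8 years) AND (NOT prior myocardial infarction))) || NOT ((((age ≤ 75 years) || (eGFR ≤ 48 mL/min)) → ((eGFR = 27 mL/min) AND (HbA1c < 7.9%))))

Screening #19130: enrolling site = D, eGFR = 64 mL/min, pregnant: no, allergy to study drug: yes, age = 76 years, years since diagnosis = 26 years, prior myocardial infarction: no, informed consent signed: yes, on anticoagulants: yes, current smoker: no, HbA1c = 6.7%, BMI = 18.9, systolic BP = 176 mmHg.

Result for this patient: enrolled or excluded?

Atomic conditions:
  NOT allergy to study drug: yes → false
  enrolling site ∈ {B, D, E}: D is in the set → true
  systolic BP ≤ 115 mmHg: 176 ≤ 115 is false
  eGFR ≥ 103 mL/min: 64 ≥ 103 is false
  current smoker: no → false
  on anticoagulants: yes → true
  BMI ≤ 45.4: 18.9 ≤ 45.4 is true
  NOT pregnant: no → true
  informed consent signed: yes → true
  years since diagnosis < 8 years: 26 < 8 is false
  NOT prior myocardial infarction: no → true
  age ≤ 75 years: 76 ≤ 75 is false
  eGFR ≤ 48 mL/min: 64 ≤ 48 is false
  eGFR = 27 mL/min: 64 == 27 is false
  HbA1c < 7.9%: 6.7 < 7.9 is true
Combine:
[1.1.2.1.1] exactly-one(true, false) = true
[1.1.2.1] NOT true = false
[1.1.2] NOT false = true
[1.1] false → true (antecedent false ⇒ implication holds) = true
[1] NOT true = false
[2.1] false OR false = false
[2.2] true → true = true
[2] false AND true = false
[3.1] true → true = true
[3.2] false AND true = false
[3] true → false = false
[4.1.1] false OR false = false
[4.1.2] false AND true = false
[4.1] false → false (antecedent false ⇒ implication holds) = true
[4] NOT true = false
[root] false OR false OR false OR false = false
Overall: false → excluded

Excluded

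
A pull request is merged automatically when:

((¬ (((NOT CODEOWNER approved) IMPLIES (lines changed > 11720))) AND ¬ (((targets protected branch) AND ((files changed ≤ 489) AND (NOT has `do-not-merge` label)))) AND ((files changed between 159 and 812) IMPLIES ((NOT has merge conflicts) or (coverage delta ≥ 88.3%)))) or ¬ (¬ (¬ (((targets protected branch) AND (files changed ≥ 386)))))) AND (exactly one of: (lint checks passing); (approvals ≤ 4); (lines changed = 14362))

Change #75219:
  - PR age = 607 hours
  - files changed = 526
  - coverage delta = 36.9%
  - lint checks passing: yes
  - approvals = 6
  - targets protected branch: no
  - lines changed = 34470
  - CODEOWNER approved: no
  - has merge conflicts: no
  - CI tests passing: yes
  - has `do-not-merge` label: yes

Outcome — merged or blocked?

Atomic conditions:
  NOT CODEOWNER approved: no → true
  lines changed > 11720: 34470 > 11720 is true
  targets protected branch: no → false
  files changed ≤ 489: 526 ≤ 489 is false
  NOT has `do-not-merge` label: yes → false
  files changed between 159 and 812: 526 in [159, 812] is true
  NOT has merge conflicts: no → true
  coverage delta ≥ 88.3%: 36.9 ≥ 88.3 is false
  files changed ≥ 386: 526 ≥ 386 is true
  lint checks passing: yes → true
  approvals ≤ 4: 6 ≤ 4 is false
  lines changed = 14362: 34470 == 14362 is false
Combine:
[1.1.1.1] true → true = true
[1.1.1] NOT true = false
[1.1.2.1.2] false AND false = false
[1.1.2.1] false AND false = false
[1.1.2] NOT false = true
[1.1.3.2] true OR false = true
[1.1.3] true → true = true
[1.1] false AND true AND true = false
[1.2.1.1.1] false AND true = false
[1.2.1.1] NOT false = true
[1.2.1] NOT true = false
[1.2] NOT false = true
[1] false OR true = true
[2] exactly-one(true, false, false) = true
[root] true AND true = true
Overall: true → merged

Merged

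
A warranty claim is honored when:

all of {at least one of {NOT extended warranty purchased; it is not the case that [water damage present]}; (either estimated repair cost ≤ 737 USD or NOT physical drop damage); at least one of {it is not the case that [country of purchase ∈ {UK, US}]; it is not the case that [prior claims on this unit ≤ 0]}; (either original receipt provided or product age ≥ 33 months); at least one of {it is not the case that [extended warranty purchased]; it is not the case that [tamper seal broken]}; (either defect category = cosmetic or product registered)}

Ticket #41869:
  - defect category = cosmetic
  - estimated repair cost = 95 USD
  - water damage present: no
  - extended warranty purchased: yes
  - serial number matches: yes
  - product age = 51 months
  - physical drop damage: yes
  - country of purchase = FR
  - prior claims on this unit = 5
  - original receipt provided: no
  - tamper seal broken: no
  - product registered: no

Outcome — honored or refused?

Honored

Atomic conditions:
  NOT extended warranty purchased: yes → false
  water damage present: no → false
  estimated repair cost ≤ 737 USD: 95 ≤ 737 is true
  NOT physical drop damage: yes → false
  country of purchase ∈ {UK, US}: FR is not in the set → false
  prior claims on this unit ≤ 0: 5 ≤ 0 is false
  original receipt provided: no → false
  product age ≥ 33 months: 51 ≥ 33 is true
  extended warranty purchased: yes → true
  tamper seal broken: no → false
  defect category = cosmetic: cosmetic == cosmetic is true
  product registered: no → false
Combine:
[1.2] NOT false = true
[1] false OR true = true
[2] true OR false = true
[3.1] NOT false = true
[3.2] NOT false = true
[3] true OR true = true
[4] false OR true = true
[5.1] NOT true = false
[5.2] NOT false = true
[5] false OR true = true
[6] true OR false = true
[root] true AND true AND true AND true AND true AND true = true
Overall: true → honored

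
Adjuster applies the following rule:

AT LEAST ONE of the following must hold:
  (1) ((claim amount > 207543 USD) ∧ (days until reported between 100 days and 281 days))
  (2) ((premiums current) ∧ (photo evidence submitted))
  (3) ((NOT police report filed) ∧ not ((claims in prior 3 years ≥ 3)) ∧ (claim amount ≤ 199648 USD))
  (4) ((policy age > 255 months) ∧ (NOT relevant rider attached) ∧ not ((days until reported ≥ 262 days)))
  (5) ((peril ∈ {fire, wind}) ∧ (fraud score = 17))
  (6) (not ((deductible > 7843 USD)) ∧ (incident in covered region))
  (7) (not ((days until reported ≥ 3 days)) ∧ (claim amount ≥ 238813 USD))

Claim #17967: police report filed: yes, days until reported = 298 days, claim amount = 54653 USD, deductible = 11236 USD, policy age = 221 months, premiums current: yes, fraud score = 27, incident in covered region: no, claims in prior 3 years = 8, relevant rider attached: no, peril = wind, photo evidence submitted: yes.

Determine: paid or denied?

Atomic conditions:
  claim amount > 207543 USD: 54653 > 207543 is false
  days until reported between 100 days and 281 days: 298 in [100, 281] is false
  premiums current: yes → true
  photo evidence submitted: yes → true
  NOT police report filed: yes → false
  claims in prior 3 years ≥ 3: 8 ≥ 3 is true
  claim amount ≤ 199648 USD: 54653 ≤ 199648 is true
  policy age > 255 months: 221 > 255 is false
  NOT relevant rider attached: no → true
  days until reported ≥ 262 days: 298 ≥ 262 is true
  peril ∈ {fire, wind}: wind is in the set → true
  fraud score = 17: 27 == 17 is false
  deductible > 7843 USD: 11236 > 7843 is true
  incident in covered region: no → false
  days until reported ≥ 3 days: 298 ≥ 3 is true
  claim amount ≥ 238813 USD: 54653 ≥ 238813 is false
Combine:
[1] false AND false = false
[2] true AND true = true
[3.2] NOT true = false
[3] false AND false AND true = false
[4.3] NOT true = false
[4] false AND true AND false = false
[5] true AND false = false
[6.1] NOT true = false
[6] false AND false = false
[7.1] NOT true = false
[7] false AND false = false
[root] false OR true OR false OR false OR false OR false OR false = true
Overall: true → paid

Paid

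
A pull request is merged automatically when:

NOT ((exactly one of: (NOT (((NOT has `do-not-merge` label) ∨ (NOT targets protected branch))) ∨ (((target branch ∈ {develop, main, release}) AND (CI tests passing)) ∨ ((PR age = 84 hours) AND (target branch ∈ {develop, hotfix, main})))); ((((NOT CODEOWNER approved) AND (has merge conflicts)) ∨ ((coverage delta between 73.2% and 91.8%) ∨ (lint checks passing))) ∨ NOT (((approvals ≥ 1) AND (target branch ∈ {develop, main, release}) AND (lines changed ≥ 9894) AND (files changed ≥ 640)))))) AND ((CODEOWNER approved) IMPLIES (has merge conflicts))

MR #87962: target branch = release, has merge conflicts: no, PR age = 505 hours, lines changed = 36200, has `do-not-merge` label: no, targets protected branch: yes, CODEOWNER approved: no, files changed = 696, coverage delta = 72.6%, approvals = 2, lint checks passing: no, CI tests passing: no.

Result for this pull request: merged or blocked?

Merged

Atomic conditions:
  NOT has `do-not-merge` label: no → true
  NOT targets protected branch: yes → false
  target branch ∈ {develop, main, release}: release is in the set → true
  CI tests passing: no → false
  PR age = 84 hours: 505 == 84 is false
  target branch ∈ {develop, hotfix, main}: release is not in the set → false
  NOT CODEOWNER approved: no → true
  has merge conflicts: no → false
  coverage delta between 73.2% and 91.8%: 72.6 in [73.2, 91.8] is false
  lint checks passing: no → false
  approvals ≥ 1: 2 ≥ 1 is true
  lines changed ≥ 9894: 36200 ≥ 9894 is true
  files changed ≥ 640: 696 ≥ 640 is true
  CODEOWNER approved: no → false
Combine:
[1.1.1.1.1] true OR false = true
[1.1.1.1] NOT true = false
[1.1.1.2.1] true AND false = false
[1.1.1.2.2] false AND false = false
[1.1.1.2] false OR false = false
[1.1.1] false OR false = false
[1.1.2.1.1] true AND false = false
[1.1.2.1.2] false OR false = false
[1.1.2.1] false OR false = false
[1.1.2.2.1] true AND true AND true AND true = true
[1.1.2.2] NOT true = false
[1.1.2] false OR false = false
[1.1] exactly-one(false, false) = false
[1] NOT false = true
[2] false → false (antecedent false ⇒ implication holds) = true
[root] true AND true = true
Overall: true → merged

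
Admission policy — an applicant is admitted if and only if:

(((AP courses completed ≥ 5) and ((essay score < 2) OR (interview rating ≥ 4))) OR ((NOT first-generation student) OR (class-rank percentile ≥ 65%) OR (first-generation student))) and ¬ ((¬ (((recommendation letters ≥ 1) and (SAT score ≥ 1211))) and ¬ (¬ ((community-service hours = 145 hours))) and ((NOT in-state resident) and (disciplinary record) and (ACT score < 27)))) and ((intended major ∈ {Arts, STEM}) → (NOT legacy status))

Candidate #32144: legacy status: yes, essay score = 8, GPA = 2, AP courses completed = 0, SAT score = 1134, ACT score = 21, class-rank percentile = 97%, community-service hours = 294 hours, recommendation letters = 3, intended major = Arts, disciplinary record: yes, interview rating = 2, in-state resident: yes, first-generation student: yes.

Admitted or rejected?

Rejected

Atomic conditions:
  AP courses completed ≥ 5: 0 ≥ 5 is false
  essay score < 2: 8 < 2 is false
  interview rating ≥ 4: 2 ≥ 4 is false
  NOT first-generation student: yes → false
  class-rank percentile ≥ 65%: 97 ≥ 65 is true
  first-generation student: yes → true
  recommendation letters ≥ 1: 3 ≥ 1 is true
  SAT score ≥ 1211: 1134 ≥ 1211 is false
  community-service hours = 145 hours: 294 == 145 is false
  NOT in-state resident: yes → false
  disciplinary record: yes → true
  ACT score < 27: 21 < 27 is true
  intended major ∈ {Arts, STEM}: Arts is in the set → true
  NOT legacy status: yes → false
Combine:
[1.1.2] false OR false = false
[1.1] false AND false = false
[1.2] false OR true OR true = true
[1] false OR true = true
[2.1.1.1] true AND false = false
[2.1.1] NOT false = true
[2.1.2.1] NOT false = true
[2.1.2] NOT true = false
[2.1.3] false AND true AND true = false
[2.1] true AND false AND false = false
[2] NOT false = true
[3] true → false = false
[root] true AND true AND false = false
Overall: false → rejected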